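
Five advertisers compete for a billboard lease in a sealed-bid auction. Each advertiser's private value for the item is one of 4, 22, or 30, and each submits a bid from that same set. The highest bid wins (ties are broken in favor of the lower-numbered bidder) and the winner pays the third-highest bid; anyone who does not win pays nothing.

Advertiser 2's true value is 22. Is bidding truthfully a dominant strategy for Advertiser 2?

No

Consider the case where Advertiser 1 bids 4, Advertiser 3 bids 4, Advertiser 4 bids 4 and Advertiser 5 bids 30.
Truthful bid 22: loses, pays 0, utility 0.
Bid 30 instead: wins, pays 4, utility 22 - 4 = 18.
Since 18 > 0, bidding 30 is strictly better here, so truthful bidding is not dominant.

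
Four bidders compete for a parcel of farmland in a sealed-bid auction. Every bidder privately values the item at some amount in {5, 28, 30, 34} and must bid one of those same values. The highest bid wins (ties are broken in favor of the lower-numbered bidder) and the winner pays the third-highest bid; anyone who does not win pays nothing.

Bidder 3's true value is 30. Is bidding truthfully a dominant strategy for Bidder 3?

No

Consider the case where Bidder 1 bids 5, Bidder 2 bids 5 and Bidder 4 bids 34.
Truthful bid 30: loses, pays 0, utility 0.
Bid 34 instead: wins, pays 5, utility 30 - 5 = 25.
Since 25 > 0, bidding 34 is strictly better here, so truthful bidding is not dominant.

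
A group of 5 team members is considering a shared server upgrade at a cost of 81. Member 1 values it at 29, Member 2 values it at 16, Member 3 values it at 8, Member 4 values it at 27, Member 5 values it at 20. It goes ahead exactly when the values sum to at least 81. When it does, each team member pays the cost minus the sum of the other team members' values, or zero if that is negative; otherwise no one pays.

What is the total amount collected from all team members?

19

Total value 100 ≥ cost 81, so it is built.
Member 1: others sum to 71; max(0, 81 - 71) = 10.
Member 2: others sum to 84; max(0, 81 - 84) = 0.
Member 3: others sum to 92; max(0, 81 - 92) = 0.
Member 4: others sum to 73; max(0, 81 - 73) = 8.
Member 5: others sum to 80; max(0, 81 - 80) = 1.
Total collected = 10 + 0 + 0 + 8 + 1 = 19.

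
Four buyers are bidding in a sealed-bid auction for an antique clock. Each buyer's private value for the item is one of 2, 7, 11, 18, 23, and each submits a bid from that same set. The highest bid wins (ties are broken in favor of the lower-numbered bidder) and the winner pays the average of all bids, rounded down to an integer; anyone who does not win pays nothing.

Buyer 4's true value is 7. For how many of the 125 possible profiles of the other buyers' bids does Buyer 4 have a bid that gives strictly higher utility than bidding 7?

Others bid (2, 2, 7): truth gives 0; bid 11 gives 2 > 0. Violating.
Others bid (2, 7, 2): truth gives 0; bid 11 gives 2 > 0. Violating.
Others bid (2, 7, 7): truth gives 0; bid 11 gives 1 > 0. Violating.
Others bid (7, 2, 2): truth gives 0; bid 11 gives 2 > 0. Violating.
Others bid (2, 2, 2): truth gives 4; no alternative beats it.
Others bid (2, 2, 11): truth gives 0; no alternative beats it.
(Checking all 125 profiles: 6 have a profitable deviation, 119 do not.)

6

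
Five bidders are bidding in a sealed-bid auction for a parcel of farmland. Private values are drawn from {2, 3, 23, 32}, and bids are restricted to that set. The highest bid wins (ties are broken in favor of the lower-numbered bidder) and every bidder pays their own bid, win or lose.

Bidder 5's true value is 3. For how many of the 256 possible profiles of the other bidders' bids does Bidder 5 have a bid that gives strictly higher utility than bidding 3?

255

Others bid (2, 2, 2, 3): truth gives -3; bid 2 gives -2 > -3. Violating.
Others bid (2, 2, 2, 23): truth gives -3; bid 2 gives -2 > -3. Violating.
Others bid (2, 2, 2, 32): truth gives -3; bid 2 gives -2 > -3. Violating.
Others bid (2, 2, 3, 2): truth gives -3; bid 2 gives -2 > -3. Violating.
Others bid (2, 2, 2, 2): truth gives 0; no alternative beats it.
(Checking all 256 profiles: 255 have a profitable deviation, 1 does not.)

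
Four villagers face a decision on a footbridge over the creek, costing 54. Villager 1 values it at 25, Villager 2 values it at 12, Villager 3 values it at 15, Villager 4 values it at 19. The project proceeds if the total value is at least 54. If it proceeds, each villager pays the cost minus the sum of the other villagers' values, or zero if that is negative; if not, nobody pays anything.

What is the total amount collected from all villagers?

Total value 71 ≥ cost 54, so it is built.
Villager 1: others sum to 46; max(0, 54 - 46) = 8.
Villager 2: others sum to 59; max(0, 54 - 59) = 0.
Villager 3: others sum to 56; max(0, 54 - 56) = 0.
Villager 4: others sum to 52; max(0, 54 - 52) = 2.
Total collected = 8 + 0 + 0 + 2 = 10.

10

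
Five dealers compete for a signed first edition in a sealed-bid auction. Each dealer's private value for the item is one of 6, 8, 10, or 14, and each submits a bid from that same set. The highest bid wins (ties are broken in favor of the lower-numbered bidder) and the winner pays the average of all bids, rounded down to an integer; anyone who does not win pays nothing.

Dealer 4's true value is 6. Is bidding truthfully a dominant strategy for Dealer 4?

Check each profile of the others' bids and compare truth against every alternative bid.
Others bid (6, 6, 6, 6): truth gives 0, best alternative gives 0.
Others bid (6, 6, 6, 8): truth gives 0, best alternative gives 0.
Others bid (6, 6, 6, 10): truth gives 0, best alternative gives 0.
Others bid (6, 6, 6, 14): truth gives 0, best alternative gives 0.
Others bid (6, 6, 8, 6): truth gives 0, best alternative gives 0.
Others bid (6, 6, 8, 8): truth gives 0, best alternative gives 0.
(Remaining 250 profiles checked similarly; truth is weakly best in each.)
In every case the truthful bid is at least as good as any alternative, so it is a dominant strategy.

Yes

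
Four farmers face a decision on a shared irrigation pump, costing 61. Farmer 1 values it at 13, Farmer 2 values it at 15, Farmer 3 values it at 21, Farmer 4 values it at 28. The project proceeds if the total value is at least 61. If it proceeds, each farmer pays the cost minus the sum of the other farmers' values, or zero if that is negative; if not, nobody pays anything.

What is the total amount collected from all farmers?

17

Total value 77 ≥ cost 61, so it is built.
Farmer 1: others sum to 64; max(0, 61 - 64) = 0.
Farmer 2: others sum to 62; max(0, 61 - 62) = 0.
Farmer 3: others sum to 56; max(0, 61 - 56) = 5.
Farmer 4: others sum to 49; max(0, 61 - 49) = 12.
Total collected = 0 + 0 + 5 + 12 = 17.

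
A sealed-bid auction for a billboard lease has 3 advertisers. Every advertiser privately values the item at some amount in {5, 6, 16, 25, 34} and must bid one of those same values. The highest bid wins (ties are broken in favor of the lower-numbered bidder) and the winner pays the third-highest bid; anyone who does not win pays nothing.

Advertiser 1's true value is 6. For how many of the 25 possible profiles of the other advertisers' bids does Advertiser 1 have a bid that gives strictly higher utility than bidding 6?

6

Others bid (5, 16): truth gives 0; bid 16 gives 1 > 0. Violating.
Others bid (5, 25): truth gives 0; bid 25 gives 1 > 0. Violating.
Others bid (5, 34): truth gives 0; bid 34 gives 1 > 0. Violating.
Others bid (16, 5): truth gives 0; bid 16 gives 1 > 0. Violating.
Others bid (5, 5): truth gives 1; no alternative beats it.
Others bid (5, 6): truth gives 1; no alternative beats it.
(Checking all 25 profiles: 6 have a profitable deviation, 19 do not.)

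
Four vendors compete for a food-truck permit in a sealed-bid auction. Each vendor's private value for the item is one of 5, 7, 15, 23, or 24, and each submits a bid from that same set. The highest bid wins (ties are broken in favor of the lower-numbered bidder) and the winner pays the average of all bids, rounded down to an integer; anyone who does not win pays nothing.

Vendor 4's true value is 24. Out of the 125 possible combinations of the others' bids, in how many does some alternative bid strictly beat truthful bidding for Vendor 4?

Others bid (5, 5, 5): truth gives 15; bid 7 gives 19 > 15. Violating.
Others bid (5, 5, 7): truth gives 14; bid 15 gives 16 > 14. Violating.
Others bid (5, 7, 5): truth gives 14; bid 15 gives 16 > 14. Violating.
Others bid (5, 7, 7): truth gives 14; bid 15 gives 16 > 14. Violating.
Others bid (5, 5, 15): truth gives 12; no alternative beats it.
Others bid (5, 5, 23): truth gives 10; no alternative beats it.
(Checking all 125 profiles: 8 have a profitable deviation, 117 do not.)

8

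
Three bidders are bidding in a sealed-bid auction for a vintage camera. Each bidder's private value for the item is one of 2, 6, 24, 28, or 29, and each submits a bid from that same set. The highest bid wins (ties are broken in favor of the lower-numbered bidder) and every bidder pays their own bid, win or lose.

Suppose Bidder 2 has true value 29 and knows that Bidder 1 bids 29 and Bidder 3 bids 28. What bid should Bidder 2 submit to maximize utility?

Bid 2: loses but pays 2, utility -2.
Bid 6: loses but pays 6, utility -6.
Bid 24: loses but pays 24, utility -24.
Bid 28: loses but pays 28, utility -28.
Bid 29: loses but pays 29, utility -29.
The best choice is 2 with utility -2.

2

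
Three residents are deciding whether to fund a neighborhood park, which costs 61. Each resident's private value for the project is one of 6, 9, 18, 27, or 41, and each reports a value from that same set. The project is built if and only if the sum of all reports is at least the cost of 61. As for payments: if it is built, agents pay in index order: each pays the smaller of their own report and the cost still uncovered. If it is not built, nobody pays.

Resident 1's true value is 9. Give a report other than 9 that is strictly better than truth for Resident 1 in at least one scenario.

6

Suppose Resident 2 reports 18 and Resident 3 reports 41.
Report 9: project built, pays 9, utility 9 - 9 = 0.
Report 6: project built, pays 6, utility 9 - 6 = 3.
So reporting 6 beats truth here (3 > 0).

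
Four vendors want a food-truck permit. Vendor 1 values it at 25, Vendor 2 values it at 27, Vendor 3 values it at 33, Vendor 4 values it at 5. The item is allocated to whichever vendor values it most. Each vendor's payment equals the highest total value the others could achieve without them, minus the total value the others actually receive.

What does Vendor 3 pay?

27

Vendor 3 has the highest value and receives the item.
Without Vendor 3, the item would go to the next-highest value, 27, so the others could achieve 27.
With Vendor 3 present and winning, the others receive nothing, so their total is 0.
Payment = 27 - 0 = 27.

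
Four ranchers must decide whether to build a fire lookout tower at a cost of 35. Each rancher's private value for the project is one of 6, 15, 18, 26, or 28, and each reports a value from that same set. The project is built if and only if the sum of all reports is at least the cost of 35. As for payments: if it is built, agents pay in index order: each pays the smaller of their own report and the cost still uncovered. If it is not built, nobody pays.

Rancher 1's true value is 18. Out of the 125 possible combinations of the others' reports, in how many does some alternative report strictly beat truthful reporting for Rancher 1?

124

Others report (6, 6, 15): truth gives 0; report 15 gives 3 > 0. Violating.
Others report (6, 6, 18): truth gives 0; report 6 gives 12 > 0. Violating.
Others report (6, 6, 26): truth gives 0; report 6 gives 12 > 0. Violating.
Others report (6, 6, 28): truth gives 0; report 6 gives 12 > 0. Violating.
Others report (6, 6, 6): truth gives 0; no alternative beats it.
(Checking all 125 profiles: 124 have a profitable deviation, 1 does not.)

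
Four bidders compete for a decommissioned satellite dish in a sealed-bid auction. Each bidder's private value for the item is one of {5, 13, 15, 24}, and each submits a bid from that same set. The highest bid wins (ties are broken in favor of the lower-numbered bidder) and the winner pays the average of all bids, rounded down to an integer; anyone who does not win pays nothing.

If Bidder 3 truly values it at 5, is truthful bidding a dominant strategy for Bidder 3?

Yes

Check each profile of the others' bids and compare truth against every alternative bid.
Others bid (5, 5, 13): truth gives 0, best alternative gives -4.
Others bid (5, 5, 5): truth gives 0, best alternative gives -2.
Others bid (5, 5, 15): truth gives 0, best alternative gives 0.
Others bid (5, 5, 24): truth gives 0, best alternative gives 0.
Others bid (5, 13, 5): truth gives 0, best alternative gives 0.
Others bid (5, 13, 13): truth gives 0, best alternative gives 0.
(Remaining 58 profiles checked similarly; truth is weakly best in each.)
In every case the truthful bid is at least as good as any alternative, so it is a dominant strategy.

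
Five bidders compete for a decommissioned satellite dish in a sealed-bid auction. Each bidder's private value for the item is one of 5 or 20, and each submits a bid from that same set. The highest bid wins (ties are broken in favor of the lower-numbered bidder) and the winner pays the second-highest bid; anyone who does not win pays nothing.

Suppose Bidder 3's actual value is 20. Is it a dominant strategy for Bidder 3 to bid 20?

Check each profile of the others' bids and compare truth against every alternative bid.
Others bid (5, 5, 5, 5): truth gives 15, best alternative gives 0.
Others bid (5, 5, 5, 20): truth gives 0, best alternative gives 0.
Others bid (5, 5, 20, 5): truth gives 0, best alternative gives 0.
Others bid (5, 5, 20, 20): truth gives 0, best alternative gives 0.
Others bid (5, 20, 5, 5): truth gives 0, best alternative gives 0.
Others bid (5, 20, 5, 20): truth gives 0, best alternative gives 0.
(Remaining 10 profiles checked similarly; truth is weakly best in each.)
In every case the truthful bid is at least as good as any alternative, so it is a dominant strategy.

Yes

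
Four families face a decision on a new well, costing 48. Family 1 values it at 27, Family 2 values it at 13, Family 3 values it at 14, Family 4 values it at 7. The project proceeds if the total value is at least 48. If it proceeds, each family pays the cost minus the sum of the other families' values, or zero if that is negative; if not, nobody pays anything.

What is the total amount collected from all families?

Total value 61 ≥ cost 48, so it is built.
Family 1: others sum to 34; max(0, 48 - 34) = 14.
Family 2: others sum to 48; max(0, 48 - 48) = 0.
Family 3: others sum to 47; max(0, 48 - 47) = 1.
Family 4: others sum to 54; max(0, 48 - 54) = 0.
Total collected = 14 + 0 + 1 + 0 = 15.

15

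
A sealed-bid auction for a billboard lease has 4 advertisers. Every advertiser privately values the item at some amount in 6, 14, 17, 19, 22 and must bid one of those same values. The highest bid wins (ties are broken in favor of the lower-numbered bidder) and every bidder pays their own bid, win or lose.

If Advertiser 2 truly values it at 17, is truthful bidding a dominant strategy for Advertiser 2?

Consider the case where Advertiser 1 bids 6, Advertiser 3 bids 6 and Advertiser 4 bids 6.
Truthful bid 17: wins, pays 17, utility 17 - 17 = 0.
Bid 14 instead: wins, pays 14, utility 17 - 14 = 3.
Since 3 > 0, bidding 14 is strictly better here, so truthful bidding is not dominant.

No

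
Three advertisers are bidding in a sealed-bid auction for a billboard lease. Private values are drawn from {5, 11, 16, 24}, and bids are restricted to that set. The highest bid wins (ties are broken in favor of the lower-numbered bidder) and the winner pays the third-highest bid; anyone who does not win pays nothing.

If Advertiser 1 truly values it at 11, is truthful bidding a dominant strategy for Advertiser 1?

Consider the case where Advertiser 2 bids 5 and Advertiser 3 bids 16.
Truthful bid 11: loses, pays 0, utility 0.
Bid 16 instead: wins, pays 5, utility 11 - 5 = 6.
Since 6 > 0, bidding 16 is strictly better here, so truthful bidding is not dominant.

No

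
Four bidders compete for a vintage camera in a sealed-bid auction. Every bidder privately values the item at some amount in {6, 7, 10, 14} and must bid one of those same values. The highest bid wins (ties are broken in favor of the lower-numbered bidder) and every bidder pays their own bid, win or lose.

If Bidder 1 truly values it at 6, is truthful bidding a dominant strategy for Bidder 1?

Consider the case where Bidder 2 bids 6, Bidder 3 bids 6 and Bidder 4 bids 7.
Truthful bid 6: loses but pays 6, utility -6.
Bid 7 instead: wins, pays 7, utility 6 - 7 = -1.
Since -1 > -6, bidding 7 is strictly better here, so truthful bidding is not dominant.

No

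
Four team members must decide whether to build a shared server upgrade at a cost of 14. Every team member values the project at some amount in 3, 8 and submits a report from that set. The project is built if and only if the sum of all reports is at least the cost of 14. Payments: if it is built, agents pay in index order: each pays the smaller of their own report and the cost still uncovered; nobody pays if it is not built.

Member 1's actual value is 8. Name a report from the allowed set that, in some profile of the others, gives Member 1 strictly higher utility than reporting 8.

3

Suppose Member 2 reports 3, Member 3 reports 3 and Member 4 reports 8.
Report 8: project built, pays 8, utility 8 - 8 = 0.
Report 3: project built, pays 3, utility 8 - 3 = 5.
So reporting 3 beats truth here (5 > 0).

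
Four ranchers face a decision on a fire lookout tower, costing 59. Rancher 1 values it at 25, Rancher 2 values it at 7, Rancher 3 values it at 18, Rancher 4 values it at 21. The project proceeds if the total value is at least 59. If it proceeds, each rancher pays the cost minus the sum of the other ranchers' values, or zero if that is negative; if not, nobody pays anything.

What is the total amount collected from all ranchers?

Total value 71 ≥ cost 59, so it is built.
Rancher 1: others sum to 46; max(0, 59 - 46) = 13.
Rancher 2: others sum to 64; max(0, 59 - 64) = 0.
Rancher 3: others sum to 53; max(0, 59 - 53) = 6.
Rancher 4: others sum to 50; max(0, 59 - 50) = 9.
Total collected = 13 + 0 + 6 + 9 = 28.

28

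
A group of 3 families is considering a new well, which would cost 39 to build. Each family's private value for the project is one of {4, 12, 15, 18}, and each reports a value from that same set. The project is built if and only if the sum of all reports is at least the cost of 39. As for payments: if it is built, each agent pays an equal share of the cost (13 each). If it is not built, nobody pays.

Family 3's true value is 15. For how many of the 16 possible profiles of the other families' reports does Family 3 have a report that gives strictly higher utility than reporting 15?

Others report (4, 18): truth gives 0; report 18 gives 2 > 0. Violating.
Others report (18, 4): truth gives 0; report 18 gives 2 > 0. Violating.
Others report (4, 4): truth gives 0; no alternative beats it.
Others report (4, 12): truth gives 0; no alternative beats it.
(Checking all 16 profiles: 2 have a profitable deviation, 14 do not.)

2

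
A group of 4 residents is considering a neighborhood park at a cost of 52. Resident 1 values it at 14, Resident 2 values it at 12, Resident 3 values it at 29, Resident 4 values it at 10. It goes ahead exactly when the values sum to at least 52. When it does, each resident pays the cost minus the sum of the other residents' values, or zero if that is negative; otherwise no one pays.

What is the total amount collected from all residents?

17

Total value 65 ≥ cost 52, so it is built.
Resident 1: others sum to 51; max(0, 52 - 51) = 1.
Resident 2: others sum to 53; max(0, 52 - 53) = 0.
Resident 3: others sum to 36; max(0, 52 - 36) = 16.
Resident 4: others sum to 55; max(0, 52 - 55) = 0.
Total collected = 1 + 0 + 16 + 0 = 17.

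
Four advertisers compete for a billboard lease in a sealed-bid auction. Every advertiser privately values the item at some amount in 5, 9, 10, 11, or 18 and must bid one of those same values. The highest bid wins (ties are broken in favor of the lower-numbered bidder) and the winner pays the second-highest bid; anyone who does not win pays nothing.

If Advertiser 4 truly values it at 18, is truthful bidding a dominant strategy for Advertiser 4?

Check each profile of the others' bids and compare truth against every alternative bid.
Others bid (5, 5, 11): truth gives 7, best alternative gives 0.
Others bid (5, 9, 11): truth gives 7, best alternative gives 0.
Others bid (5, 10, 11): truth gives 7, best alternative gives 0.
Others bid (5, 11, 5): truth gives 7, best alternative gives 0.
Others bid (5, 11, 9): truth gives 7, best alternative gives 0.
Others bid (5, 11, 10): truth gives 7, best alternative gives 0.
(Remaining 119 profiles checked similarly; truth is weakly best in each.)
In every case the truthful bid is at least as good as any alternative, so it is a dominant strategy.

Yes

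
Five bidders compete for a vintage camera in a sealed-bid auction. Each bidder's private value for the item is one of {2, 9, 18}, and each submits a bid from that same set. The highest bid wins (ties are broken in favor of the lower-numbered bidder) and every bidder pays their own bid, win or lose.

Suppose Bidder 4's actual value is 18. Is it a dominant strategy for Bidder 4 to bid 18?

No

Consider the case where Bidder 1 bids 2, Bidder 2 bids 2, Bidder 3 bids 2 and Bidder 5 bids 2.
Truthful bid 18: wins, pays 18, utility 18 - 18 = 0.
Bid 9 instead: wins, pays 9, utility 18 - 9 = 9.
Since 9 > 0, bidding 9 is strictly better here, so truthful bidding is not dominant.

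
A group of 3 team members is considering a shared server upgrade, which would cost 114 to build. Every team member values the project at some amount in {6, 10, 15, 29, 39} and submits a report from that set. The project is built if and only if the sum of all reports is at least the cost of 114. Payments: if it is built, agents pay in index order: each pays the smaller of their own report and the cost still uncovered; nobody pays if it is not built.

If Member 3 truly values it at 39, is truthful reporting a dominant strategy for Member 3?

Yes

Check each profile of the others' reports and compare truth against every alternative report.
Others report (39, 39): truth gives 3, best alternative gives 0.
Others report (6, 6): truth gives 0, best alternative gives 0.
Others report (6, 10): truth gives 0, best alternative gives 0.
Others report (6, 15): truth gives 0, best alternative gives 0.
Others report (6, 29): truth gives 0, best alternative gives 0.
Others report (6, 39): truth gives 0, best alternative gives 0.
(Remaining 19 profiles checked similarly; truth is weakly best in each.)
In every case the truthful report is at least as good as any alternative, so it is a dominant strategy.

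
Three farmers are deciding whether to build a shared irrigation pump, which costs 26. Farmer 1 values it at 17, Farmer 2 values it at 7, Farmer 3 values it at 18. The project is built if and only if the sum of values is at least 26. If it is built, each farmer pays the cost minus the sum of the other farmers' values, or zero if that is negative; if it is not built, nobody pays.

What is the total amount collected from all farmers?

Total value 42 ≥ cost 26, so it is built.
Farmer 1: others sum to 25; max(0, 26 - 25) = 1.
Farmer 2: others sum to 35; max(0, 26 - 35) = 0.
Farmer 3: others sum to 24; max(0, 26 - 24) = 2.
Total collected = 1 + 0 + 2 = 3.

3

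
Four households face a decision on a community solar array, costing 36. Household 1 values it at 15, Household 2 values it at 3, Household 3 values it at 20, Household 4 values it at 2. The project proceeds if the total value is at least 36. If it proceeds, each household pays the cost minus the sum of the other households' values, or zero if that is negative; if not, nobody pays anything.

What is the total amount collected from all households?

Total value 40 ≥ cost 36, so it is built.
Household 1: others sum to 25; max(0, 36 - 25) = 11.
Household 2: others sum to 37; max(0, 36 - 37) = 0.
Household 3: others sum to 20; max(0, 36 - 20) = 16.
Household 4: others sum to 38; max(0, 36 - 38) = 0.
Total collected = 11 + 0 + 16 + 0 = 27.

27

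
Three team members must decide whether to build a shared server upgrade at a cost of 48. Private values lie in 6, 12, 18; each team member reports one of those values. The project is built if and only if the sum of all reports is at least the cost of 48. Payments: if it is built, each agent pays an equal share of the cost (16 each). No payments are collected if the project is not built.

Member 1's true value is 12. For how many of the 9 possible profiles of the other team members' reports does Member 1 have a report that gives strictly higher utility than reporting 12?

Others report (18, 18): truth gives -4; report 6 gives 0 > -4. Violating.
Others report (6, 6): truth gives 0; no alternative beats it.
Others report (6, 12): truth gives 0; no alternative beats it.
(Checking all 9 profiles: 1 has a profitable deviation, 8 do not.)

1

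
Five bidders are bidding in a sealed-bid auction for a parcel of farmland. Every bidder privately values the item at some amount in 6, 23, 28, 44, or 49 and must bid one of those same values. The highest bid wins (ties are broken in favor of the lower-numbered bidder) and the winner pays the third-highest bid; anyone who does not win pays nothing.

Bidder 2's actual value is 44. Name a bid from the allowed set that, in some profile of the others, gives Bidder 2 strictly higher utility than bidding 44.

49

Suppose Bidder 1 bids 6, Bidder 3 bids 6, Bidder 4 bids 6 and Bidder 5 bids 49.
Bid 44: loses, pays 0, utility 0.
Bid 49: wins, pays 6, utility 44 - 6 = 38.
So bidding 49 beats truth here (38 > 0).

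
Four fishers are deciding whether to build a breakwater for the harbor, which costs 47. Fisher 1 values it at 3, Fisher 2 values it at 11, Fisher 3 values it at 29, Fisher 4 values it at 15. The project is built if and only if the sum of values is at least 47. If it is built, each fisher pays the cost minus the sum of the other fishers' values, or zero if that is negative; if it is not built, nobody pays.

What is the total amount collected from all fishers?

Total value 58 ≥ cost 47, so it is built.
Fisher 1: others sum to 55; max(0, 47 - 55) = 0.
Fisher 2: others sum to 47; max(0, 47 - 47) = 0.
Fisher 3: others sum to 29; max(0, 47 - 29) = 18.
Fisher 4: others sum to 43; max(0, 47 - 43) = 4.
Total collected = 0 + 0 + 18 + 4 = 22.

22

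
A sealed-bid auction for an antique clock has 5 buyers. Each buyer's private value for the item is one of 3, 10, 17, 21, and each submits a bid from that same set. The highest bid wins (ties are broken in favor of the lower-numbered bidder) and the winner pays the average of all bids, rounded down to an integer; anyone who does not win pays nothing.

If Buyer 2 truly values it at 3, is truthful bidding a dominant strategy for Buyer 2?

Check each profile of the others' bids and compare truth against every alternative bid.
Others bid (3, 10, 10, 10): truth gives 0, best alternative gives -5.
Others bid (3, 3, 10, 10): truth gives 0, best alternative gives -4.
Others bid (3, 10, 3, 10): truth gives 0, best alternative gives -4.
Others bid (3, 10, 10, 3): truth gives 0, best alternative gives -4.
Others bid (3, 3, 3, 10): truth gives 0, best alternative gives -2.
Others bid (3, 3, 10, 3): truth gives 0, best alternative gives -2.
(Remaining 250 profiles checked similarly; truth is weakly best in each.)
In every case the truthful bid is at least as good as any alternative, so it is a dominant strategy.

Yes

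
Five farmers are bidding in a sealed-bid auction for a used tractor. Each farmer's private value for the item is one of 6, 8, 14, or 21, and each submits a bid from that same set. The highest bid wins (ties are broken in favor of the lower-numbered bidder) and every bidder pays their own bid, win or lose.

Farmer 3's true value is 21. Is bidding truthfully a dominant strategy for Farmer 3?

Consider the case where Farmer 1 bids 6, Farmer 2 bids 6, Farmer 4 bids 6 and Farmer 5 bids 6.
Truthful bid 21: wins, pays 21, utility 21 - 21 = 0.
Bid 8 instead: wins, pays 8, utility 21 - 8 = 13.
Since 13 > 0, bidding 8 is strictly better here, so truthful bidding is not dominant.

No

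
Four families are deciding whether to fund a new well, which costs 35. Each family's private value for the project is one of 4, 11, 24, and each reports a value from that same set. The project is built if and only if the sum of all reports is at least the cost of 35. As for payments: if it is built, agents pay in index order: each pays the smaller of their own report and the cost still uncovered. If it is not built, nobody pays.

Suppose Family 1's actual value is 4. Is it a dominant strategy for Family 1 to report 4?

Check each profile of the others' reports and compare truth against every alternative report.
Others report (4, 4, 24): truth gives 0, best alternative gives -7.
Others report (4, 11, 11): truth gives 0, best alternative gives -7.
Others report (4, 11, 24): truth gives 0, best alternative gives -7.
Others report (4, 24, 4): truth gives 0, best alternative gives -7.
Others report (4, 24, 11): truth gives 0, best alternative gives -7.
Others report (4, 24, 24): truth gives 0, best alternative gives -7.
(Remaining 21 profiles checked similarly; truth is weakly best in each.)
In every case the truthful report is at least as good as any alternative, so it is a dominant strategy.

Yes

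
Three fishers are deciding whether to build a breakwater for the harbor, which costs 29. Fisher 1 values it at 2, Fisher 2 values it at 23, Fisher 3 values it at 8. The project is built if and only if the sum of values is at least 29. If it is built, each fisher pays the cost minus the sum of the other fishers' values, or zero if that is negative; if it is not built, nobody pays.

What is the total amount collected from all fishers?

Total value 33 ≥ cost 29, so it is built.
Fisher 1: others sum to 31; max(0, 29 - 31) = 0.
Fisher 2: others sum to 10; max(0, 29 - 10) = 19.
Fisher 3: others sum to 25; max(0, 29 - 25) = 4.
Total collected = 0 + 19 + 4 = 23.

23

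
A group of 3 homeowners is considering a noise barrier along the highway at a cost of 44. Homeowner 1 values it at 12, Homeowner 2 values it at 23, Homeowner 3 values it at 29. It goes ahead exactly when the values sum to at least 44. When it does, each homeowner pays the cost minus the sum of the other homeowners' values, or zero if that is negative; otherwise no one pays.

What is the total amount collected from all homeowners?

Total value 64 ≥ cost 44, so it is built.
Homeowner 1: others sum to 52; max(0, 44 - 52) = 0.
Homeowner 2: others sum to 41; max(0, 44 - 41) = 3.
Homeowner 3: others sum to 35; max(0, 44 - 35) = 9.
Total collected = 0 + 3 + 9 = 12.

12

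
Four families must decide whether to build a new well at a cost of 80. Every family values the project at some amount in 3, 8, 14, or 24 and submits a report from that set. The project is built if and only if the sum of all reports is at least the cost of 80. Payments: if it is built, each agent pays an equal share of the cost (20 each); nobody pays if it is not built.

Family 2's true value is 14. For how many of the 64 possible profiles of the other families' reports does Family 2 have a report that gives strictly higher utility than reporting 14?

Others report (24, 24, 24): truth gives -6; report 3 gives 0 > -6. Violating.
Others report (3, 3, 3): truth gives 0; no alternative beats it.
Others report (3, 3, 8): truth gives 0; no alternative beats it.
(Checking all 64 profiles: 1 has a profitable deviation, 63 do not.)

1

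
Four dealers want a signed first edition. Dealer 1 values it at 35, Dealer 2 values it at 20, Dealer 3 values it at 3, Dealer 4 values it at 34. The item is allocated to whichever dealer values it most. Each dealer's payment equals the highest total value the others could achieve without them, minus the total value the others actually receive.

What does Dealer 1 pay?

Dealer 1 has the highest value and receives the item.
Without Dealer 1, the item would go to the next-highest value, 34, so the others could achieve 34.
With Dealer 1 present and winning, the others receive nothing, so their total is 0.
Payment = 34 - 0 = 34.

34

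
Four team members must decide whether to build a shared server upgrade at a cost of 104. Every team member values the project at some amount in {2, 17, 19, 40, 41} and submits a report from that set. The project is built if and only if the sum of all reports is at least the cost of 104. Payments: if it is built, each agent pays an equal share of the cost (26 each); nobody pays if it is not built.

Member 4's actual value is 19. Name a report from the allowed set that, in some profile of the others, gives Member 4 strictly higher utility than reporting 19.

2

Suppose Member 1 reports 17, Member 2 reports 40 and Member 3 reports 40.
Report 19: project built, pays 26, utility 19 - 26 = -7.
Report 2: project not built, utility 0.
So reporting 2 beats truth here (0 > -7).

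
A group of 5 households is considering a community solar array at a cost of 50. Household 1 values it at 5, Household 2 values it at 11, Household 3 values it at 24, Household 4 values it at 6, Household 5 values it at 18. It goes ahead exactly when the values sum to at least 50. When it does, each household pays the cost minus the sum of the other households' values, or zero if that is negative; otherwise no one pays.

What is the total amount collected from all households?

14

Total value 64 ≥ cost 50, so it is built.
Household 1: others sum to 59; max(0, 50 - 59) = 0.
Household 2: others sum to 53; max(0, 50 - 53) = 0.
Household 3: others sum to 40; max(0, 50 - 40) = 10.
Household 4: others sum to 58; max(0, 50 - 58) = 0.
Household 5: others sum to 46; max(0, 50 - 46) = 4.
Total collected = 0 + 0 + 10 + 0 + 4 = 14.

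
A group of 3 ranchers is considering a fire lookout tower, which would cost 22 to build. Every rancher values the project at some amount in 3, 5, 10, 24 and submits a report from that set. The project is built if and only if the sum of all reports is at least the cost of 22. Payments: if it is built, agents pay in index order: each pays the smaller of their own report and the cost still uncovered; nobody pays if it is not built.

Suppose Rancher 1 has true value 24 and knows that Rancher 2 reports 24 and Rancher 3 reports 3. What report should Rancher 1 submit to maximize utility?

3

Report 3: project built, pays 3, utility 24 - 3 = 21.
Report 5: project built, pays 5, utility 24 - 5 = 19.
Report 10: project built, pays 10, utility 24 - 10 = 14.
Report 24: project built, pays 22, utility 24 - 22 = 2.
The best choice is 3 with utility 21.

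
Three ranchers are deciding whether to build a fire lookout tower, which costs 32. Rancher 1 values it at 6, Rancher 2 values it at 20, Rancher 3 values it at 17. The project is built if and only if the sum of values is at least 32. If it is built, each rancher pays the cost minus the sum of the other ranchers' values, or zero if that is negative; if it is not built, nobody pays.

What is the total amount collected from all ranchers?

15

Total value 43 ≥ cost 32, so it is built.
Rancher 1: others sum to 37; max(0, 32 - 37) = 0.
Rancher 2: others sum to 23; max(0, 32 - 23) = 9.
Rancher 3: others sum to 26; max(0, 32 - 26) = 6.
Total collected = 0 + 9 + 6 = 15.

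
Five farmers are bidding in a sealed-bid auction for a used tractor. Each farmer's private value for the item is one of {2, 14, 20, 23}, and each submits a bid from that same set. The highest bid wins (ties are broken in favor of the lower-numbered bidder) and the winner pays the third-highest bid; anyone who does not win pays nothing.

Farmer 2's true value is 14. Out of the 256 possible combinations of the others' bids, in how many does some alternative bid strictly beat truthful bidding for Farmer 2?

Others bid (2, 2, 2, 20): truth gives 0; bid 20 gives 12 > 0. Violating.
Others bid (2, 2, 2, 23): truth gives 0; bid 23 gives 12 > 0. Violating.
Others bid (2, 2, 20, 2): truth gives 0; bid 20 gives 12 > 0. Violating.
Others bid (2, 2, 23, 2): truth gives 0; bid 23 gives 12 > 0. Violating.
Others bid (2, 2, 2, 2): truth gives 12; no alternative beats it.
Others bid (2, 2, 2, 14): truth gives 12; no alternative beats it.
(Checking all 256 profiles: 8 have a profitable deviation, 248 do not.)

8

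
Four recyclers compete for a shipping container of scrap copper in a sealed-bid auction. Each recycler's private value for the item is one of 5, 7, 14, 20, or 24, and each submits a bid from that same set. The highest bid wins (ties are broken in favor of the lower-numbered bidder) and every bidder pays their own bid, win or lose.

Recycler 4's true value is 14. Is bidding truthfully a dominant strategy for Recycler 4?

No

Consider the case where Recycler 1 bids 5, Recycler 2 bids 5 and Recycler 3 bids 5.
Truthful bid 14: wins, pays 14, utility 14 - 14 = 0.
Bid 7 instead: wins, pays 7, utility 14 - 7 = 7.
Since 7 > 0, bidding 7 is strictly better here, so truthful bidding is not dominant.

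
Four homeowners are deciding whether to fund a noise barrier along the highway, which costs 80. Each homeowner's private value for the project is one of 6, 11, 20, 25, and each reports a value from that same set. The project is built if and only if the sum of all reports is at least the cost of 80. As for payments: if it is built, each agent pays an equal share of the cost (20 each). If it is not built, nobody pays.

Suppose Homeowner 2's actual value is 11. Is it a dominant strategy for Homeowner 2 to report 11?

No

Consider the case where Homeowner 1 reports 20, Homeowner 3 reports 25 and Homeowner 4 reports 25.
Truthful report 11: project built, pays 20, utility 11 - 20 = -9.
Report 6 instead: project not built, utility 0.
Since 0 > -9, reporting 6 is strictly better here, so truthful reporting is not dominant.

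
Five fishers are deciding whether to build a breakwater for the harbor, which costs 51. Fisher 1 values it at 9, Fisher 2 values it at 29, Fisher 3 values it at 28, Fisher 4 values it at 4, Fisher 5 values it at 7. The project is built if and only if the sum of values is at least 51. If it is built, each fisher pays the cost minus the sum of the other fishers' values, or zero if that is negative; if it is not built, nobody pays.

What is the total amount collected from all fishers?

5

Total value 77 ≥ cost 51, so it is built.
Fisher 1: others sum to 68; max(0, 51 - 68) = 0.
Fisher 2: others sum to 48; max(0, 51 - 48) = 3.
Fisher 3: others sum to 49; max(0, 51 - 49) = 2.
Fisher 4: others sum to 73; max(0, 51 - 73) = 0.
Fisher 5: others sum to 70; max(0, 51 - 70) = 0.
Total collected = 0 + 3 + 2 + 0 + 0 = 5.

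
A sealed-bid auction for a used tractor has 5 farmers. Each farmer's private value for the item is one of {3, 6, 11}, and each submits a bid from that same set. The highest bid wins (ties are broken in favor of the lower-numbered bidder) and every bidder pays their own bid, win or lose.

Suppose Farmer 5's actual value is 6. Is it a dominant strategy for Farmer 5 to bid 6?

Consider the case where Farmer 1 bids 3, Farmer 2 bids 3, Farmer 3 bids 3 and Farmer 4 bids 6.
Truthful bid 6: loses but pays 6, utility -6.
Bid 3 instead: loses but pays 3, utility -3.
Since -3 > -6, bidding 3 is strictly better here, so truthful bidding is not dominant.

No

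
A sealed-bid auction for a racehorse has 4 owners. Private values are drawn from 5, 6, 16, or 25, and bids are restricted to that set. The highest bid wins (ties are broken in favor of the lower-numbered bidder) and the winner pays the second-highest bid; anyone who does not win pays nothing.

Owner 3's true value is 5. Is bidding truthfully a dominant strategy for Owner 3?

Check each profile of the others' bids and compare truth against every alternative bid.
Others bid (5, 5, 6): truth gives 0, best alternative gives -1.
Others bid (5, 5, 5): truth gives 0, best alternative gives 0.
Others bid (5, 5, 16): truth gives 0, best alternative gives 0.
Others bid (5, 5, 25): truth gives 0, best alternative gives 0.
Others bid (5, 6, 5): truth gives 0, best alternative gives 0.
Others bid (5, 6, 6): truth gives 0, best alternative gives 0.
(Remaining 58 profiles checked similarly; truth is weakly best in each.)
In every case the truthful bid is at least as good as any alternative, so it is a dominant strategy.

Yes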